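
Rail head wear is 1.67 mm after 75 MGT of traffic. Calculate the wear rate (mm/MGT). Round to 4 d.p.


Wear rate = total wear / cumulative tonnage
Rate = 1.67 / 75
Rate = 0.0223 mm/MGT

0.0223


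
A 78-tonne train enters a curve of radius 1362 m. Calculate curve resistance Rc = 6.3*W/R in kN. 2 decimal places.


Rc = 6.3 * W / R
Rc = 6.3 * 78 / 1362
Rc = 491.4 / 1362
Rc = 0.36 kN

0.36


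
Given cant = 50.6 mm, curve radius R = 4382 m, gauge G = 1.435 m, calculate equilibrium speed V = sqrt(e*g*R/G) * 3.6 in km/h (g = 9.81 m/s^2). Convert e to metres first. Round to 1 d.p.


Convert cant: e = 50.6 mm = 0.0506 m
V_ms = sqrt(0.0506 * 9.81 * 4382 / 1.435)
V_ms = sqrt(1515.793346) = 38.9332 m/s
V = 38.9332 * 3.6 = 140.2 km/h

140.2


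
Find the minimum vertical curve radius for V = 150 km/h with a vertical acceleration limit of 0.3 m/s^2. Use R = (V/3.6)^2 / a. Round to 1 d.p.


Convert speed: V = 150 / 3.6 = 41.6667 m/s
V^2 = 1736.1111 m^2/s^2
R_v = 1736.1111 / 0.3
R_v = 5787.0 m

5787.0


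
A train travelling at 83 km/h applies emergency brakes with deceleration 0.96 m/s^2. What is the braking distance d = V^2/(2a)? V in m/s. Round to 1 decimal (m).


Convert speed: V = 83 / 3.6 = 23.0556 m/s
V^2 = 531.5586
d = 531.5586 / (2 * 0.96)
d = 531.5586 / 1.92
d = 276.9 m

276.9


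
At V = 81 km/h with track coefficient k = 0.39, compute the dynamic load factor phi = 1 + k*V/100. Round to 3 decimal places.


phi = 1 + k * V / 100
phi = 1 + 0.39 * 81 / 100
phi = 1 + 0.3159
phi = 1.316

1.316


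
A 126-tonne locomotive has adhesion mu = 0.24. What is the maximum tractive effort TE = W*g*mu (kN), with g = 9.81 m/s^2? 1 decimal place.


TE_max = W * g * mu
TE_max = 126 * 9.81 * 0.24
TE_max = 1236.06 * 0.24
TE_max = 296.7 kN

296.7


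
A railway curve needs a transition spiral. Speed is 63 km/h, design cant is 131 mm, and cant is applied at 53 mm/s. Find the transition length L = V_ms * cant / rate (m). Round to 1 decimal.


Convert speed: V = 63 / 3.6 = 17.5 m/s
L = 17.5 * 131 / 53
L = 2292.5 / 53
L = 43.3 m

43.3


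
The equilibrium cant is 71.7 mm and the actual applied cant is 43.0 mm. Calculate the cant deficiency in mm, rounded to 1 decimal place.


Cant deficiency = equilibrium cant - actual cant
CD = 71.7 - 43.0
CD = 28.7 mm

28.7


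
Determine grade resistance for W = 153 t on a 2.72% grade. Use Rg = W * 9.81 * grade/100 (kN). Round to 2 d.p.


Rg = W * 9.81 * grade / 100
Rg = 153 * 9.81 * 2.72 / 100
Rg = 1500.93 * 0.0272
Rg = 40.83 kN

40.83


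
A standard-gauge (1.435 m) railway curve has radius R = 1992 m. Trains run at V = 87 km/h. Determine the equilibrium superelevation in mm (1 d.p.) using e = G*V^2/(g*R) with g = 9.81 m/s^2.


Convert speed: V = 87 / 3.6 = 24.1667 m/s
Apply formula: e = 1.435 * 24.1667^2 / (9.81 * 1992)
e = 1.435 * 584.0278 / 19541.52
e = 0.042887 m = 42.9 mm

42.9


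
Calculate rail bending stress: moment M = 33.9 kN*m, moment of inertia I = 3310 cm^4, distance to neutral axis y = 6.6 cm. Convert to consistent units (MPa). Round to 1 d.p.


Convert units:
M = 33.9 kN*m = 33900000 N*mm
y = 6.6 cm = 66 mm
I = 3310 cm^4 = 33100000 mm^4
sigma = 33900000 * 66 / 33100000
sigma = 67.6 MPa

67.6


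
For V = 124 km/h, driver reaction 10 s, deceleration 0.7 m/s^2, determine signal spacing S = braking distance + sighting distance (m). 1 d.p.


V = 124 / 3.6 = 34.4444 m/s
Braking distance = 34.4444^2 / (2*0.7) = 847.4427 m
Sighting distance = 34.4444 * 10 = 344.4444 m
S = 847.4427 + 344.4444 = 1191.9 m

1191.9


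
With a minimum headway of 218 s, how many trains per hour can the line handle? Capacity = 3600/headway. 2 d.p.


Capacity = 3600 / headway
Capacity = 3600 / 218
Capacity = 16.51 trains/hour

16.51


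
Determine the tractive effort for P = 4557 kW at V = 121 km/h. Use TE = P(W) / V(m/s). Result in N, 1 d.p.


Convert: P = 4557 kW = 4557000 W
V = 121 / 3.6 = 33.6111 m/s
TE = 4557000 / 33.6111
TE = 135580.2 N

135580.2


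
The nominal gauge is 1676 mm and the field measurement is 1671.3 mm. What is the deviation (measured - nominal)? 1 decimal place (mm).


Deviation = measured - nominal
Deviation = 1671.3 - 1676
Deviation = -4.7 mm

-4.7


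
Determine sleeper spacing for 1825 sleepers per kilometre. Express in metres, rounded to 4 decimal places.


Spacing = 1000 m / number of sleepers
Spacing = 1000 / 1825
Spacing = 0.5479 m

0.5479


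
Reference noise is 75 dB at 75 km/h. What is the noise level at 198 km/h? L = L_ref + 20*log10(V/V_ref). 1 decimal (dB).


V/V_ref = 198 / 75 = 2.64
log10(2.64) = 0.421604
20 * 0.421604 = 8.4321
L = 75 + 8.4321 = 83.4 dB

83.4


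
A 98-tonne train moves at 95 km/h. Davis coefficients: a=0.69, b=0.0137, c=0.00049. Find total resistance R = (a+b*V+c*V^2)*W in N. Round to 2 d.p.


b*V = 0.0137 * 95 = 1.3015
c*V^2 = 0.00049 * 9025 = 4.42225
R_per_t = 0.69 + 1.3015 + 4.42225 = 6.41375 N/t
R_total = 6.41375 * 98 = 628.55 N

628.55


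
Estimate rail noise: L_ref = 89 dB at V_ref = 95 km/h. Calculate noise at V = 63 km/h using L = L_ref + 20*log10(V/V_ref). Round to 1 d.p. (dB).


V/V_ref = 63 / 95 = 0.663158
log10(0.663158) = -0.178383
20 * -0.178383 = -3.5677
L = 89 + -3.5677 = 85.4 dB

85.4


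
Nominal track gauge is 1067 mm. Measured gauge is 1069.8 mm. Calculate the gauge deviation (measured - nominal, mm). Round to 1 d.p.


Deviation = measured - nominal
Deviation = 1069.8 - 1067
Deviation = 2.8 mm

2.8


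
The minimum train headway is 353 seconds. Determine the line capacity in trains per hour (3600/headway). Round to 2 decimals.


Capacity = 3600 / headway
Capacity = 3600 / 353
Capacity = 10.20 trains/hour

10.20


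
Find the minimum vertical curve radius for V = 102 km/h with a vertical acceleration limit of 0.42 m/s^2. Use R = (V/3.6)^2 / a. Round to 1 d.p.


Convert speed: V = 102 / 3.6 = 28.3333 m/s
V^2 = 802.7778 m^2/s^2
R_v = 802.7778 / 0.42
R_v = 1911.4 m

1911.4


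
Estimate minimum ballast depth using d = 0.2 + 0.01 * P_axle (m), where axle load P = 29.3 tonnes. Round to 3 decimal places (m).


d = 0.2 + 0.01 * 29.3
d = 0.2 + 0.293
d = 0.493 m

0.493


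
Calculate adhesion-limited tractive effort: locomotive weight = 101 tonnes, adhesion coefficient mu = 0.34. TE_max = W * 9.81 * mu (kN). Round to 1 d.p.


TE_max = W * g * mu
TE_max = 101 * 9.81 * 0.34
TE_max = 990.81 * 0.34
TE_max = 336.9 kN

336.9


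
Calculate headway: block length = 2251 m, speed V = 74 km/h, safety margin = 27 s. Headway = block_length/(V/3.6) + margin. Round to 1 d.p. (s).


V = 74 / 3.6 = 20.5556 m/s
Block traversal time = 2251 / 20.5556 = 109.5081 s
Headway = 109.5081 + 27
Headway = 136.5 s

136.5


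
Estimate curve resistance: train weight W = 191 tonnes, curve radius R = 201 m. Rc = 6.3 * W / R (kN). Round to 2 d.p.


Rc = 6.3 * W / R
Rc = 6.3 * 191 / 201
Rc = 1203.3 / 201
Rc = 5.99 kN

5.99


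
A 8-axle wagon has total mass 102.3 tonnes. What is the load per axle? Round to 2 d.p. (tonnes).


Load per axle = total weight / number of axles
Load = 102.3 / 8
Load = 12.79 tonnes

12.79


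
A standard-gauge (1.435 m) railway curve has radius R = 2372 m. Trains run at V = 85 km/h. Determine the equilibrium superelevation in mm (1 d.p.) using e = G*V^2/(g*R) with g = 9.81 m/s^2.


Convert speed: V = 85 / 3.6 = 23.6111 m/s
Apply formula: e = 1.435 * 23.6111^2 / (9.81 * 2372)
e = 1.435 * 557.4846 / 23269.32
e = 0.03438 m = 34.4 mm

34.4


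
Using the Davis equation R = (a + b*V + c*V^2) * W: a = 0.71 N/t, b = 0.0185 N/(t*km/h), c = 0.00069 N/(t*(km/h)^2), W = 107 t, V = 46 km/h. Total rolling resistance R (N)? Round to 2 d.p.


b*V = 0.0185 * 46 = 0.851
c*V^2 = 0.00069 * 2116 = 1.46004
R_per_t = 0.71 + 0.851 + 1.46004 = 3.02104 N/t
R_total = 3.02104 * 107 = 323.25 N

323.25


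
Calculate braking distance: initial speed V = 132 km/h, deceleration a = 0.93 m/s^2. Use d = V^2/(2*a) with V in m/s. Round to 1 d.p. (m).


Convert speed: V = 132 / 3.6 = 36.6667 m/s
V^2 = 1344.4444
d = 1344.4444 / (2 * 0.93)
d = 1344.4444 / 1.86
d = 722.8 m

722.8


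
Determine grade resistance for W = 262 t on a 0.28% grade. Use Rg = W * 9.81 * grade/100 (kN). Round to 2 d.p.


Rg = W * 9.81 * grade / 100
Rg = 262 * 9.81 * 0.28 / 100
Rg = 2570.22 * 0.0028
Rg = 7.20 kN

7.20


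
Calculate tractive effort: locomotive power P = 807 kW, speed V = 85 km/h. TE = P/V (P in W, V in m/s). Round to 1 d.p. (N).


Convert: P = 807 kW = 807000 W
V = 85 / 3.6 = 23.6111 m/s
TE = 807000 / 23.6111
TE = 34178.8 N

34178.8


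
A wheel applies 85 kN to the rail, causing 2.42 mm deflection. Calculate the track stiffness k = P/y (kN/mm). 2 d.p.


Track stiffness k = P / y
k = 85 / 2.42
k = 35.12 kN/mm

35.12


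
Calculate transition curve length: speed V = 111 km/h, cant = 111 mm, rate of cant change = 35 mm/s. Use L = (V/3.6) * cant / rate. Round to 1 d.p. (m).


Convert speed: V = 111 / 3.6 = 30.8333 m/s
L = 30.8333 * 111 / 35
L = 3422.5 / 35
L = 97.8 m

97.8


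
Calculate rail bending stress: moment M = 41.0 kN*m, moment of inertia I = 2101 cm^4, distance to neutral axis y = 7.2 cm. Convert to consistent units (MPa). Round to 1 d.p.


Convert units:
M = 41.0 kN*m = 41000000 N*mm
y = 7.2 cm = 72 mm
I = 2101 cm^4 = 21010000 mm^4
sigma = 41000000 * 72 / 21010000
sigma = 140.5 MPa

140.5


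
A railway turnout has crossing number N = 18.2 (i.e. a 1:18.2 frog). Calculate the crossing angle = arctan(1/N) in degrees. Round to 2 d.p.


1/N = 1/18.2 = 0.054945
angle = arctan(0.054945) = 0.05489 rad
angle = 0.05489 * 180/pi = 3.14 degrees

3.14


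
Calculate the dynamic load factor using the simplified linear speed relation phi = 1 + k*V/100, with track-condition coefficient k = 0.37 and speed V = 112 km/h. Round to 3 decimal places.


phi = 1 + k * V / 100
phi = 1 + 0.37 * 112 / 100
phi = 1 + 0.4144
phi = 1.414

1.414


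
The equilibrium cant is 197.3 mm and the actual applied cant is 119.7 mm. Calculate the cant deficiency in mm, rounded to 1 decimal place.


Cant deficiency = equilibrium cant - actual cant
CD = 197.3 - 119.7
CD = 77.6 mm

77.6


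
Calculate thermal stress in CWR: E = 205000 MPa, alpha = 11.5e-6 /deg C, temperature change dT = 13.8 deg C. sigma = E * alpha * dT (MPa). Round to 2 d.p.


sigma = E * alpha * dT
sigma = 205000 * 11.5e-6 * 13.8
sigma = 2.3575 * 13.8
sigma = 32.53 MPa

32.53


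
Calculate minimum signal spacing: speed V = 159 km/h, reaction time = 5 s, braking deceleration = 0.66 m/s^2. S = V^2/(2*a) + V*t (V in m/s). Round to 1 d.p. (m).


V = 159 / 3.6 = 44.1667 m/s
Braking distance = 44.1667^2 / (2*0.66) = 1477.7988 m
Sighting distance = 44.1667 * 5 = 220.8333 m
S = 1477.7988 + 220.8333 = 1698.6 m

1698.6


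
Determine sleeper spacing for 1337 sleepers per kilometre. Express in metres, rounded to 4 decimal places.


Spacing = 1000 m / number of sleepers
Spacing = 1000 / 1337
Spacing = 0.7479 m

0.7479


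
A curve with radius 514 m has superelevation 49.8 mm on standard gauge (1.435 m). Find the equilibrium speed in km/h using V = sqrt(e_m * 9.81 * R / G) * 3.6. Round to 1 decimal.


Convert cant: e = 49.8 mm = 0.0498 m
V_ms = sqrt(0.0498 * 9.81 * 514 / 1.435)
V_ms = sqrt(174.988524) = 13.2283 m/s
V = 13.2283 * 3.6 = 47.6 km/h

47.6


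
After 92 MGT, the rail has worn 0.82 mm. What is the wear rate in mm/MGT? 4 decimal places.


Wear rate = total wear / cumulative tonnage
Rate = 0.82 / 92
Rate = 0.0089 mm/MGT

0.0089


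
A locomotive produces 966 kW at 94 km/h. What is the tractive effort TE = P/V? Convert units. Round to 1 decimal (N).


Convert: P = 966 kW = 966000 W
V = 94 / 3.6 = 26.1111 m/s
TE = 966000 / 26.1111
TE = 36995.7 N

36995.7


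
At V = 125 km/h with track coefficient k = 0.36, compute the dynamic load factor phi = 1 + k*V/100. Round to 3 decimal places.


phi = 1 + k * V / 100
phi = 1 + 0.36 * 125 / 100
phi = 1 + 0.45
phi = 1.450

1.450


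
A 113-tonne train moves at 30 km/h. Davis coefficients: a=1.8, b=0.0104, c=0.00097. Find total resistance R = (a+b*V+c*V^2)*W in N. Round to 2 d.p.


b*V = 0.0104 * 30 = 0.312
c*V^2 = 0.00097 * 900 = 0.873
R_per_t = 1.8 + 0.312 + 0.873 = 2.985 N/t
R_total = 2.985 * 113 = 337.31 N

337.31


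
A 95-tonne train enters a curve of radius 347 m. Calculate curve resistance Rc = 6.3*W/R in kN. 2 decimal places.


Rc = 6.3 * W / R
Rc = 6.3 * 95 / 347
Rc = 598.5 / 347
Rc = 1.72 kN

1.72


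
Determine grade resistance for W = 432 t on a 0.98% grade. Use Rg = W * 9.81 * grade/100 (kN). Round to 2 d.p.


Rg = W * 9.81 * grade / 100
Rg = 432 * 9.81 * 0.98 / 100
Rg = 4237.92 * 0.0098
Rg = 41.53 kN

41.53


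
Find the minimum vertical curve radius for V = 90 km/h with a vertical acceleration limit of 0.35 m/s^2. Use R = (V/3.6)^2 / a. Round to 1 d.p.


Convert speed: V = 90 / 3.6 = 25.0 m/s
V^2 = 625.0 m^2/s^2
R_v = 625.0 / 0.35
R_v = 1785.7 m

1785.7


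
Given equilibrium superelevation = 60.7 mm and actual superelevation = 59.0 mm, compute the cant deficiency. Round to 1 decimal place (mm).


Cant deficiency = equilibrium cant - actual cant
CD = 60.7 - 59.0
CD = 1.7 mm

1.7


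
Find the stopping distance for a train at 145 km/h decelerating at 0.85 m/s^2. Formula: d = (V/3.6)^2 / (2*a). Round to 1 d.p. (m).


Convert speed: V = 145 / 3.6 = 40.2778 m/s
V^2 = 1622.2994
d = 1622.2994 / (2 * 0.85)
d = 1622.2994 / 1.7
d = 954.3 m

954.3


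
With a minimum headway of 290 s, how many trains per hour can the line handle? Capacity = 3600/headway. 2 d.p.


Capacity = 3600 / headway
Capacity = 3600 / 290
Capacity = 12.41 trains/hour

12.41


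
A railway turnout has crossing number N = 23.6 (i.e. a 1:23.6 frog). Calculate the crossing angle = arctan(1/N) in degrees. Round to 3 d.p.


1/N = 1/23.6 = 0.042373
angle = arctan(0.042373) = 0.042348 rad
angle = 0.042348 * 180/pi = 2.426 degrees

2.426


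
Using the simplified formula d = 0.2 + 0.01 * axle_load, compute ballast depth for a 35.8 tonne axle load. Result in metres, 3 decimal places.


d = 0.2 + 0.01 * 35.8
d = 0.2 + 0.358
d = 0.558 m

0.558


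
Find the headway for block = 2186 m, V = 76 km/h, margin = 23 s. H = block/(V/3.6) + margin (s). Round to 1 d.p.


V = 76 / 3.6 = 21.1111 m/s
Block traversal time = 2186 / 21.1111 = 103.5474 s
Headway = 103.5474 + 23
Headway = 126.5 s

126.5


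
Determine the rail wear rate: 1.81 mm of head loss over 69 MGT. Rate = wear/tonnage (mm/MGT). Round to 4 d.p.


Wear rate = total wear / cumulative tonnage
Rate = 1.81 / 69
Rate = 0.0262 mm/MGT

0.0262


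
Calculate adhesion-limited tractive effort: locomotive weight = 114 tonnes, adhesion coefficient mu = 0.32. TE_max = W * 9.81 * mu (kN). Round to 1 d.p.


TE_max = W * g * mu
TE_max = 114 * 9.81 * 0.32
TE_max = 1118.34 * 0.32
TE_max = 357.9 kN

357.9


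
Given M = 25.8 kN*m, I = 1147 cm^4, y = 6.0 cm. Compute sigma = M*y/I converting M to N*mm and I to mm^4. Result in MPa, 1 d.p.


Convert units:
M = 25.8 kN*m = 25800000 N*mm
y = 6.0 cm = 60 mm
I = 1147 cm^4 = 11470000 mm^4
sigma = 25800000 * 60 / 11470000
sigma = 135.0 MPa

135.0


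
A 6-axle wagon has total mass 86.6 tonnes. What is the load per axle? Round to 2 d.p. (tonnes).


Load per axle = total weight / number of axles
Load = 86.6 / 6
Load = 14.43 tonnes

14.43


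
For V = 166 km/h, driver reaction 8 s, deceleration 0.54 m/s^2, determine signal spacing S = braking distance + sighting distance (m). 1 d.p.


V = 166 / 3.6 = 46.1111 m/s
Braking distance = 46.1111^2 / (2*0.54) = 1968.7357 m
Sighting distance = 46.1111 * 8 = 368.8889 m
S = 1968.7357 + 368.8889 = 2337.6 m

2337.6


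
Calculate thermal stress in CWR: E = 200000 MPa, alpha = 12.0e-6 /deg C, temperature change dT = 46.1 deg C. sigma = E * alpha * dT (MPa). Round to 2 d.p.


sigma = E * alpha * dT
sigma = 200000 * 12.0e-6 * 46.1
sigma = 2.4 * 46.1
sigma = 110.64 MPa

110.64


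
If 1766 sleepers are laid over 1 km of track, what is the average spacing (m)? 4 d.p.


Spacing = 1000 m / number of sleepers
Spacing = 1000 / 1766
Spacing = 0.5663 m

0.5663


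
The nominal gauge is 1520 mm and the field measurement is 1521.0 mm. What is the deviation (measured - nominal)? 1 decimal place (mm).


Deviation = measured - nominal
Deviation = 1521.0 - 1520
Deviation = 1.0 mm

1.0


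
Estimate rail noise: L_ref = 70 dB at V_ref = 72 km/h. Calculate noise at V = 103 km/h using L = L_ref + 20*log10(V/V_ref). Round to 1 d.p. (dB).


V/V_ref = 103 / 72 = 1.430556
log10(1.430556) = 0.155505
20 * 0.155505 = 3.1101
L = 70 + 3.1101 = 73.1 dB

73.1


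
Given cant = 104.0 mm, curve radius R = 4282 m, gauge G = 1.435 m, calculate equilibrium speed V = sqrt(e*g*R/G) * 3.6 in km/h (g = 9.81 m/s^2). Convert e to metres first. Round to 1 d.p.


Convert cant: e = 104.0 mm = 0.1040 m
V_ms = sqrt(0.1040 * 9.81 * 4282 / 1.435)
V_ms = sqrt(3044.367721) = 55.1758 m/s
V = 55.1758 * 3.6 = 198.6 km/h

198.6


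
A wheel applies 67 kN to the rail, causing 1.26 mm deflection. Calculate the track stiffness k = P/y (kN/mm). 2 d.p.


Track stiffness k = P / y
k = 67 / 1.26
k = 53.17 kN/mm

53.17


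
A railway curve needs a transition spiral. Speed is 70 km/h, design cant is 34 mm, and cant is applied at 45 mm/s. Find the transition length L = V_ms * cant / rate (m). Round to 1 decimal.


Convert speed: V = 70 / 3.6 = 19.4444 m/s
L = 19.4444 * 34 / 45
L = 661.1111 / 45
L = 14.7 m

14.7


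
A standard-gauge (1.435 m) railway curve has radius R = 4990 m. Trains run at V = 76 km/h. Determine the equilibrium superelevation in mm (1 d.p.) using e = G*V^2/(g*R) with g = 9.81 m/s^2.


Convert speed: V = 76 / 3.6 = 21.1111 m/s
Apply formula: e = 1.435 * 21.1111^2 / (9.81 * 4990)
e = 1.435 * 445.679 / 48951.9
e = 0.013065 m = 13.1 mm

13.1


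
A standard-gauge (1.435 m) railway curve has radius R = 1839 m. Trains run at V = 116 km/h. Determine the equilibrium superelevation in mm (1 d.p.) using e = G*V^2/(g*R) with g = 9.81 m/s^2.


Convert speed: V = 116 / 3.6 = 32.2222 m/s
Apply formula: e = 1.435 * 32.2222^2 / (9.81 * 1839)
e = 1.435 * 1038.2716 / 18040.59
e = 0.082587 m = 82.6 mm

82.6


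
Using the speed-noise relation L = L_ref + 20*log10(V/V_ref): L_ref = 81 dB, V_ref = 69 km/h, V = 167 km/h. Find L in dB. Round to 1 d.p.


V/V_ref = 167 / 69 = 2.42029
log10(2.42029) = 0.383867
20 * 0.383867 = 7.6773
L = 81 + 7.6773 = 88.7 dB

88.7


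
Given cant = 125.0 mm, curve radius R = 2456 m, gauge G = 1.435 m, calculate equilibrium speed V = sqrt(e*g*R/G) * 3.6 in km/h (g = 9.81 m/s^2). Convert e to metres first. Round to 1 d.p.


Convert cant: e = 125.0 mm = 0.1250 m
V_ms = sqrt(0.1250 * 9.81 * 2456 / 1.435)
V_ms = sqrt(2098.724739) = 45.8118 m/s
V = 45.8118 * 3.6 = 164.9 km/h

164.9


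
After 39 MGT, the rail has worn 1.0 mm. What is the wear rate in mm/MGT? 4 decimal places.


Wear rate = total wear / cumulative tonnage
Rate = 1.0 / 39
Rate = 0.0256 mm/MGT

0.0256


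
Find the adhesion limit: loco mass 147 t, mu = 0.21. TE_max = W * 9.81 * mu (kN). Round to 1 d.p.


TE_max = W * g * mu
TE_max = 147 * 9.81 * 0.21
TE_max = 1442.07 * 0.21
TE_max = 302.8 kN

302.8


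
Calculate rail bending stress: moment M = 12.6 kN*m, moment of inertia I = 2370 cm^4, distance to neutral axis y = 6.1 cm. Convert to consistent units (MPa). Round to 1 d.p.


Convert units:
M = 12.6 kN*m = 12600000 N*mm
y = 6.1 cm = 61 mm
I = 2370 cm^4 = 23700000 mm^4
sigma = 12600000 * 61 / 23700000
sigma = 32.4 MPa

32.4


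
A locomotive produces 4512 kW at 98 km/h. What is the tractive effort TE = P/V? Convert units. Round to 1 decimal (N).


Convert: P = 4512 kW = 4512000 W
V = 98 / 3.6 = 27.2222 m/s
TE = 4512000 / 27.2222
TE = 165746.9 N

165746.9


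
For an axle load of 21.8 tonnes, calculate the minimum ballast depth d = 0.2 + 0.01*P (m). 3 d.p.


d = 0.2 + 0.01 * 21.8
d = 0.2 + 0.218
d = 0.418 m

0.418


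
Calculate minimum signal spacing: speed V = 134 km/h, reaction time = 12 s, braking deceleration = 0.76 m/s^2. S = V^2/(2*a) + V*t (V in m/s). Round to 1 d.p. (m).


V = 134 / 3.6 = 37.2222 m/s
Braking distance = 37.2222^2 / (2*0.76) = 911.5091 m
Sighting distance = 37.2222 * 12 = 446.6667 m
S = 911.5091 + 446.6667 = 1358.2 m

1358.2


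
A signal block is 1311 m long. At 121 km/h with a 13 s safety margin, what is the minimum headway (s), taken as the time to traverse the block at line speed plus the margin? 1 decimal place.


V = 121 / 3.6 = 33.6111 m/s
Block traversal time = 1311 / 33.6111 = 39.005 s
Headway = 39.005 + 13
Headway = 52.0 s

52.0


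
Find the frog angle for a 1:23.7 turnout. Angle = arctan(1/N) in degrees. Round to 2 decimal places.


1/N = 1/23.7 = 0.042194
angle = arctan(0.042194) = 0.042169 rad
angle = 0.042169 * 180/pi = 2.42 degrees

2.42


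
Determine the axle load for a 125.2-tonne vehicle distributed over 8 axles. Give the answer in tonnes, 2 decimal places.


Load per axle = total weight / number of axles
Load = 125.2 / 8
Load = 15.65 tonnes

15.65


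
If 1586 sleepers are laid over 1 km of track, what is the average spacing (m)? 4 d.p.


Spacing = 1000 m / number of sleepers
Spacing = 1000 / 1586
Spacing = 0.6305 m

0.6305


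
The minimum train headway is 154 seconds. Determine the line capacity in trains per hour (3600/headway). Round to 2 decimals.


Capacity = 3600 / headway
Capacity = 3600 / 154
Capacity = 23.38 trains/hour

23.38


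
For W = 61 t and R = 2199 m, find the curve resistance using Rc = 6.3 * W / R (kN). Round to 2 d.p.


Rc = 6.3 * W / R
Rc = 6.3 * 61 / 2199
Rc = 384.3 / 2199
Rc = 0.17 kN

0.17


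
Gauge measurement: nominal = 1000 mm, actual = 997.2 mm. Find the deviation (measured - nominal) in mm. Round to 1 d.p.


Deviation = measured - nominal
Deviation = 997.2 - 1000
Deviation = -2.8 mm

-2.8


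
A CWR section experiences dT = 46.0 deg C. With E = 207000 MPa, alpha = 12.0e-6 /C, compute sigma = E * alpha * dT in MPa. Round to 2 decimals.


sigma = E * alpha * dT
sigma = 207000 * 12.0e-6 * 46.0
sigma = 2.484 * 46.0
sigma = 114.26 MPa

114.26


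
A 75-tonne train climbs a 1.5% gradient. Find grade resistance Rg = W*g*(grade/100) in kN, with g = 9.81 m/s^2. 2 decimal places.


Rg = W * 9.81 * grade / 100
Rg = 75 * 9.81 * 1.5 / 100
Rg = 735.75 * 0.015
Rg = 11.04 kN

11.04


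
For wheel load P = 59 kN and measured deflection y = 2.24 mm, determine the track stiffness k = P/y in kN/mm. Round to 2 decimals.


Track stiffness k = P / y
k = 59 / 2.24
k = 26.34 kN/mm

26.34


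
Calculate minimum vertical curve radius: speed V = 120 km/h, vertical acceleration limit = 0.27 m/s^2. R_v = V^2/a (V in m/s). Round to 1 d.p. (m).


Convert speed: V = 120 / 3.6 = 33.3333 m/s
V^2 = 1111.1111 m^2/s^2
R_v = 1111.1111 / 0.27
R_v = 4115.2 m

4115.2


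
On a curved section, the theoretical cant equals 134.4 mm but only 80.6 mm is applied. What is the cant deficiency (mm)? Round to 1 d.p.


Cant deficiency = equilibrium cant - actual cant
CD = 134.4 - 80.6
CD = 53.8 mm

53.8


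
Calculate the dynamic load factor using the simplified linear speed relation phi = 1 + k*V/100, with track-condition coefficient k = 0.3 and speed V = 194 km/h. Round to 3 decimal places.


phi = 1 + k * V / 100
phi = 1 + 0.3 * 194 / 100
phi = 1 + 0.582
phi = 1.582

1.582


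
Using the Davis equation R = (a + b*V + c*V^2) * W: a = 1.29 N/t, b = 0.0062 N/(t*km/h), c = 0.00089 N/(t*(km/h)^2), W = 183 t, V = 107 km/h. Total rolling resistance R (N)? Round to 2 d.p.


b*V = 0.0062 * 107 = 0.6634
c*V^2 = 0.00089 * 11449 = 10.18961
R_per_t = 1.29 + 0.6634 + 10.18961 = 12.14301 N/t
R_total = 12.14301 * 183 = 2222.17 N

2222.17


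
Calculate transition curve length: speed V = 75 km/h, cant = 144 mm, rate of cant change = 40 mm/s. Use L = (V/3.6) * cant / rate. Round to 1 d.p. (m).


Convert speed: V = 75 / 3.6 = 20.8333 m/s
L = 20.8333 * 144 / 40
L = 3000.0 / 40
L = 75.0 m

75.0


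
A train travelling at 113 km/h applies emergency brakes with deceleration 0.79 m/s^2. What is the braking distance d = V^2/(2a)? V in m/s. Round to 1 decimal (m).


Convert speed: V = 113 / 3.6 = 31.3889 m/s
V^2 = 985.2623
d = 985.2623 / (2 * 0.79)
d = 985.2623 / 1.58
d = 623.6 m

623.6


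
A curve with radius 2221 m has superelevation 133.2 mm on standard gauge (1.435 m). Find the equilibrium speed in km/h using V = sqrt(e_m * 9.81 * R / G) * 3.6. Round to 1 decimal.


Convert cant: e = 133.2 mm = 0.1332 m
V_ms = sqrt(0.1332 * 9.81 * 2221 / 1.435)
V_ms = sqrt(2022.413193) = 44.9712 m/s
V = 44.9712 * 3.6 = 161.9 km/h

161.9


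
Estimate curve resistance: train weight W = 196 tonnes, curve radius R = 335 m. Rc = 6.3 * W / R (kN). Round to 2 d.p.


Rc = 6.3 * W / R
Rc = 6.3 * 196 / 335
Rc = 1234.8 / 335
Rc = 3.69 kN

3.69


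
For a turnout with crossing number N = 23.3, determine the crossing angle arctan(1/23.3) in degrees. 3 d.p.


1/N = 1/23.3 = 0.042918
angle = arctan(0.042918) = 0.042892 rad
angle = 0.042892 * 180/pi = 2.458 degrees

2.458


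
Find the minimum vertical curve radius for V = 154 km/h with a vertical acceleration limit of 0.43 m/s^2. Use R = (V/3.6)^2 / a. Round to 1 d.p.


Convert speed: V = 154 / 3.6 = 42.7778 m/s
V^2 = 1829.9383 m^2/s^2
R_v = 1829.9383 / 0.43
R_v = 4255.7 m

4255.7


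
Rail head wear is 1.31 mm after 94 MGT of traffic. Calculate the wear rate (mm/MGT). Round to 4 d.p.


Wear rate = total wear / cumulative tonnage
Rate = 1.31 / 94
Rate = 0.0139 mm/MGT

0.0139


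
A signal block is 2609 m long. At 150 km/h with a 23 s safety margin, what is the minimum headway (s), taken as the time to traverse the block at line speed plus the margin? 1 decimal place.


V = 150 / 3.6 = 41.6667 m/s
Block traversal time = 2609 / 41.6667 = 62.616 s
Headway = 62.616 + 23
Headway = 85.6 s

85.6


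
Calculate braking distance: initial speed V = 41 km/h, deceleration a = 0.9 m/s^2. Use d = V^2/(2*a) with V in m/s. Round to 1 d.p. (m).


Convert speed: V = 41 / 3.6 = 11.3889 m/s
V^2 = 129.7068
d = 129.7068 / (2 * 0.9)
d = 129.7068 / 1.8
d = 72.1 m

72.1


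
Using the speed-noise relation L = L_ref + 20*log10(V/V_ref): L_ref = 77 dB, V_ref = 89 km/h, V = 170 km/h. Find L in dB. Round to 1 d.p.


V/V_ref = 170 / 89 = 1.910112
log10(1.910112) = 0.281059
20 * 0.281059 = 5.6212
L = 77 + 5.6212 = 82.6 dB

82.6


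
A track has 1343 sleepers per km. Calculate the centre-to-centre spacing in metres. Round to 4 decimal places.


Spacing = 1000 m / number of sleepers
Spacing = 1000 / 1343
Spacing = 0.7446 m

0.7446


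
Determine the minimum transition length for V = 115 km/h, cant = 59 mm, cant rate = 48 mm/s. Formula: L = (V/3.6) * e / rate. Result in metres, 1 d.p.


Convert speed: V = 115 / 3.6 = 31.9444 m/s
L = 31.9444 * 59 / 48
L = 1884.7222 / 48
L = 39.3 m

39.3


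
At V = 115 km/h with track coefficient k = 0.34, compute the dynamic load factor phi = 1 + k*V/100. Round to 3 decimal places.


phi = 1 + k * V / 100
phi = 1 + 0.34 * 115 / 100
phi = 1 + 0.391
phi = 1.391

1.391


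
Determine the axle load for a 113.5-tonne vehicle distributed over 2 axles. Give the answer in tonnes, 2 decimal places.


Load per axle = total weight / number of axles
Load = 113.5 / 2
Load = 56.75 tonnes

56.75


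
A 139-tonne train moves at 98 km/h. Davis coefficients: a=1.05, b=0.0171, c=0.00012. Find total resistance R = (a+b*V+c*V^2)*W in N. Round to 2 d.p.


b*V = 0.0171 * 98 = 1.6758
c*V^2 = 0.00012 * 9604 = 1.15248
R_per_t = 1.05 + 1.6758 + 1.15248 = 3.87828 N/t
R_total = 3.87828 * 139 = 539.08 N

539.08


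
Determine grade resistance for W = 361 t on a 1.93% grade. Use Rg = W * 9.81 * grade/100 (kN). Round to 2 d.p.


Rg = W * 9.81 * grade / 100
Rg = 361 * 9.81 * 1.93 / 100
Rg = 3541.41 * 0.0193
Rg = 68.35 kN

68.35


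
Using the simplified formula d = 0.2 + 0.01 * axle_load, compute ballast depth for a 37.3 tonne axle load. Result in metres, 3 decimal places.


d = 0.2 + 0.01 * 37.3
d = 0.2 + 0.373
d = 0.573 m

0.573


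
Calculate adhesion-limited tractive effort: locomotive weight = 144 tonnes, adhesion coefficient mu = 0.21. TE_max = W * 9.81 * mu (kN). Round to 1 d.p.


TE_max = W * g * mu
TE_max = 144 * 9.81 * 0.21
TE_max = 1412.64 * 0.21
TE_max = 296.7 kN

296.7


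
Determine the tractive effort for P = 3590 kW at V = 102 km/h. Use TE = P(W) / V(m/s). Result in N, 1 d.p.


Convert: P = 3590 kW = 3590000 W
V = 102 / 3.6 = 28.3333 m/s
TE = 3590000 / 28.3333
TE = 126705.9 N

126705.9


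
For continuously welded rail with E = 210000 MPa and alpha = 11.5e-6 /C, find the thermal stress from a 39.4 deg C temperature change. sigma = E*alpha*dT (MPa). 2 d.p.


sigma = E * alpha * dT
sigma = 210000 * 11.5e-6 * 39.4
sigma = 2.415 * 39.4
sigma = 95.15 MPa

95.15


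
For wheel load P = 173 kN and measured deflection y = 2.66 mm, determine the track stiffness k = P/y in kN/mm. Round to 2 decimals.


Track stiffness k = P / y
k = 173 / 2.66
k = 65.04 kN/mm

65.04


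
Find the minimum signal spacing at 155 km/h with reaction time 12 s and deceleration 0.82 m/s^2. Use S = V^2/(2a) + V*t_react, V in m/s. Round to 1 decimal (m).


V = 155 / 3.6 = 43.0556 m/s
Braking distance = 43.0556^2 / (2*0.82) = 1130.3542 m
Sighting distance = 43.0556 * 12 = 516.6667 m
S = 1130.3542 + 516.6667 = 1647.0 m

1647.0


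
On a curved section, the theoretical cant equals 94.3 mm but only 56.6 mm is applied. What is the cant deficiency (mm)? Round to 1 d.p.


Cant deficiency = equilibrium cant - actual cant
CD = 94.3 - 56.6
CD = 37.7 mm

37.7


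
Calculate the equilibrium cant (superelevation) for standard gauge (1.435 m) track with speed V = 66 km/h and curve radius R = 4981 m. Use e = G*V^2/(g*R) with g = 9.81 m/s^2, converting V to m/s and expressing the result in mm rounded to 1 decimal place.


Convert speed: V = 66 / 3.6 = 18.3333 m/s
Apply formula: e = 1.435 * 18.3333^2 / (9.81 * 4981)
e = 1.435 * 336.1111 / 48863.61
e = 0.009871 m = 9.9 mm

9.9


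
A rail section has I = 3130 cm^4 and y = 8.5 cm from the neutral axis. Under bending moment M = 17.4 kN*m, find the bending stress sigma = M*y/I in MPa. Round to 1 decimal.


Convert units:
M = 17.4 kN*m = 17400000 N*mm
y = 8.5 cm = 85 mm
I = 3130 cm^4 = 31300000 mm^4
sigma = 17400000 * 85 / 31300000
sigma = 47.3 MPa

47.3


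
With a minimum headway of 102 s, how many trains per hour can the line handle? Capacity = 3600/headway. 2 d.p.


Capacity = 3600 / headway
Capacity = 3600 / 102
Capacity = 35.29 trains/hour

35.29


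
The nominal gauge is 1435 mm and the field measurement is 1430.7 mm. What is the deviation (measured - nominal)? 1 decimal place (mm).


Deviation = measured - nominal
Deviation = 1430.7 - 1435
Deviation = -4.3 mm

-4.3


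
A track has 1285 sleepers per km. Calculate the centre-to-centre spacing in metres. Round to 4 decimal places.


Spacing = 1000 m / number of sleepers
Spacing = 1000 / 1285
Spacing = 0.7782 m

0.7782


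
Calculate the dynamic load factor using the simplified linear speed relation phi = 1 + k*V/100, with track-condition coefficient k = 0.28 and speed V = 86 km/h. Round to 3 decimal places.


phi = 1 + k * V / 100
phi = 1 + 0.28 * 86 / 100
phi = 1 + 0.2408
phi = 1.241

1.241


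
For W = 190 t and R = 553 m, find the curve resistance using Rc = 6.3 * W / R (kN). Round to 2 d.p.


Rc = 6.3 * W / R
Rc = 6.3 * 190 / 553
Rc = 1197.0 / 553
Rc = 2.16 kN

2.16


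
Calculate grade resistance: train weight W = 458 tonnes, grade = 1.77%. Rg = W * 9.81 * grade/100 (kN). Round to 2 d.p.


Rg = W * 9.81 * grade / 100
Rg = 458 * 9.81 * 1.77 / 100
Rg = 4492.98 * 0.0177
Rg = 79.53 kN

79.53


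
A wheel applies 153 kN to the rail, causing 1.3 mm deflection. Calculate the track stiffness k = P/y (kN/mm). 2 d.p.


Track stiffness k = P / y
k = 153 / 1.3
k = 117.69 kN/mm

117.69


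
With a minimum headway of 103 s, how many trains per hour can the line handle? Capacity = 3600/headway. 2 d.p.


Capacity = 3600 / headway
Capacity = 3600 / 103
Capacity = 34.95 trains/hour

34.95


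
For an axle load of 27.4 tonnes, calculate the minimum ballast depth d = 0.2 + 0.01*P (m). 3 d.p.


d = 0.2 + 0.01 * 27.4
d = 0.2 + 0.274
d = 0.474 m

0.474


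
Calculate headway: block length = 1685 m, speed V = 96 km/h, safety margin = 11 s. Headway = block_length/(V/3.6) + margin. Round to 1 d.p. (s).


V = 96 / 3.6 = 26.6667 m/s
Block traversal time = 1685 / 26.6667 = 63.1875 s
Headway = 63.1875 + 11
Headway = 74.2 s

74.2


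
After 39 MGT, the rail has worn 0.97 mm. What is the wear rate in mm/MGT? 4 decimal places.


Wear rate = total wear / cumulative tonnage
Rate = 0.97 / 39
Rate = 0.0249 mm/MGT

0.0249


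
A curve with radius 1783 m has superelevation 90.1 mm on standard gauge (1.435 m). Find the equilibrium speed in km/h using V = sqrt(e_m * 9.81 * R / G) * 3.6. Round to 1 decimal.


Convert cant: e = 90.1 mm = 0.0901 m
V_ms = sqrt(0.0901 * 9.81 * 1783 / 1.435)
V_ms = sqrt(1098.229842) = 33.1396 m/s
V = 33.1396 * 3.6 = 119.3 km/h

119.3


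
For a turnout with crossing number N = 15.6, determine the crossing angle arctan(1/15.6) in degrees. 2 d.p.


1/N = 1/15.6 = 0.064103
angle = arctan(0.064103) = 0.064015 rad
angle = 0.064015 * 180/pi = 3.67 degrees

3.67


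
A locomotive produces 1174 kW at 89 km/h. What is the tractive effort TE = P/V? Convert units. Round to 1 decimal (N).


Convert: P = 1174 kW = 1174000 W
V = 89 / 3.6 = 24.7222 m/s
TE = 1174000 / 24.7222
TE = 47487.6 N

47487.6


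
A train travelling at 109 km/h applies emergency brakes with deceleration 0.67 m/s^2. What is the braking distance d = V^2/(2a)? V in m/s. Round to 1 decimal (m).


Convert speed: V = 109 / 3.6 = 30.2778 m/s
V^2 = 916.7438
d = 916.7438 / (2 * 0.67)
d = 916.7438 / 1.34
d = 684.1 m

684.1


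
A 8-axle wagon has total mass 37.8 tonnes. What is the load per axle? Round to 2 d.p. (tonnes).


Load per axle = total weight / number of axles
Load = 37.8 / 8
Load = 4.73 tonnes

4.73


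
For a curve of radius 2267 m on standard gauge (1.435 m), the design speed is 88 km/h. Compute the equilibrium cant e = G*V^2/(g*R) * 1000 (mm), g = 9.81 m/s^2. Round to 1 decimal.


Convert speed: V = 88 / 3.6 = 24.4444 m/s
Apply formula: e = 1.435 * 24.4444^2 / (9.81 * 2267)
e = 1.435 * 597.5309 / 22239.27
e = 0.038556 m = 38.6 mm

38.6


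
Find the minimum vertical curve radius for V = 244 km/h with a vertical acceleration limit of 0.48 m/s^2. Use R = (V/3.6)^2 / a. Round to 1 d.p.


Convert speed: V = 244 / 3.6 = 67.7778 m/s
V^2 = 4593.8272 m^2/s^2
R_v = 4593.8272 / 0.48
R_v = 9570.5 m

9570.5


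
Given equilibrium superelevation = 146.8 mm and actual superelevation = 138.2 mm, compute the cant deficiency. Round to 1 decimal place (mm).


Cant deficiency = equilibrium cant - actual cant
CD = 146.8 - 138.2
CD = 8.6 mm

8.6


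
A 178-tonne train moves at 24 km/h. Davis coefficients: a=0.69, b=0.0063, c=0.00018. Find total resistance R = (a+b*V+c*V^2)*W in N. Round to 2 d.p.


b*V = 0.0063 * 24 = 0.1512
c*V^2 = 0.00018 * 576 = 0.10368
R_per_t = 0.69 + 0.1512 + 0.10368 = 0.94488 N/t
R_total = 0.94488 * 178 = 168.19 N

168.19


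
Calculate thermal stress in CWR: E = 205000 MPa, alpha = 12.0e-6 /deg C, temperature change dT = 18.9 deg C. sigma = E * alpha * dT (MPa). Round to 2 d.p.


sigma = E * alpha * dT
sigma = 205000 * 12.0e-6 * 18.9
sigma = 2.46 * 18.9
sigma = 46.49 MPa

46.49


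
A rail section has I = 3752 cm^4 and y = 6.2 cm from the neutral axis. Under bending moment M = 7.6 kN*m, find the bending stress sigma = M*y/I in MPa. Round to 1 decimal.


Convert units:
M = 7.6 kN*m = 7600000 N*mm
y = 6.2 cm = 62 mm
I = 3752 cm^4 = 37520000 mm^4
sigma = 7600000 * 62 / 37520000
sigma = 12.6 MPa

12.6


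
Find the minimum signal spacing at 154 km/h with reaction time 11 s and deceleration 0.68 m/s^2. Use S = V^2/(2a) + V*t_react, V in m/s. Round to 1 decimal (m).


V = 154 / 3.6 = 42.7778 m/s
Braking distance = 42.7778^2 / (2*0.68) = 1345.5428 m
Sighting distance = 42.7778 * 11 = 470.5556 m
S = 1345.5428 + 470.5556 = 1816.1 m

1816.1


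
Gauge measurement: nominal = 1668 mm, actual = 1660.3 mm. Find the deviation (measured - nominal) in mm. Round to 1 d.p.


Deviation = measured - nominal
Deviation = 1660.3 - 1668
Deviation = -7.7 mm

-7.7


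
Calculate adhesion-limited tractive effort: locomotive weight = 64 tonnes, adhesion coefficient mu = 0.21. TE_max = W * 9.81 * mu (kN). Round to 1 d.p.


TE_max = W * g * mu
TE_max = 64 * 9.81 * 0.21
TE_max = 627.84 * 0.21
TE_max = 131.8 kN

131.8


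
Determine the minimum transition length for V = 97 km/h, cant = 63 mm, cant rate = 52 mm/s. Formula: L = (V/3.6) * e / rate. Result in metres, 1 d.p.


Convert speed: V = 97 / 3.6 = 26.9444 m/s
L = 26.9444 * 63 / 52
L = 1697.5 / 52
L = 32.6 m

32.6


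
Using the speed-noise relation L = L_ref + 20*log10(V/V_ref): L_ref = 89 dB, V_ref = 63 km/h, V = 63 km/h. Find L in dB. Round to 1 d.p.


V/V_ref = 63 / 63 = 1.0
log10(1.0) = 0.0
20 * 0.0 = 0.0
L = 89 + 0.0 = 89.0 dB

89.0


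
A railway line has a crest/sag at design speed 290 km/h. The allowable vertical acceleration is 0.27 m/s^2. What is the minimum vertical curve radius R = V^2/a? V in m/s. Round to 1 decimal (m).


Convert speed: V = 290 / 3.6 = 80.5556 m/s
V^2 = 6489.1975 m^2/s^2
R_v = 6489.1975 / 0.27
R_v = 24034.1 m

24034.1


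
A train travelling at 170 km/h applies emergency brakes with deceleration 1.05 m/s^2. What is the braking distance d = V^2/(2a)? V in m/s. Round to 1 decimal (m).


Convert speed: V = 170 / 3.6 = 47.2222 m/s
V^2 = 2229.9383
d = 2229.9383 / (2 * 1.05)
d = 2229.9383 / 2.1
d = 1061.9 m

1061.9


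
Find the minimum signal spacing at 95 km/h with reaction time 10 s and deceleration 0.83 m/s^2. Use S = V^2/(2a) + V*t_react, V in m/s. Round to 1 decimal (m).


V = 95 / 3.6 = 26.3889 m/s
Braking distance = 26.3889^2 / (2*0.83) = 419.5021 m
Sighting distance = 26.3889 * 10 = 263.8889 m
S = 419.5021 + 263.8889 = 683.4 m

683.4


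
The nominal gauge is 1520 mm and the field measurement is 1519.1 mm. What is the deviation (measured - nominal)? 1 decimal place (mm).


Deviation = measured - nominal
Deviation = 1519.1 - 1520
Deviation = -0.9 mm

-0.9


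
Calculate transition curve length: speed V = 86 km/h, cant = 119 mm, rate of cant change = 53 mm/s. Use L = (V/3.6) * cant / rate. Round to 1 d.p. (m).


Convert speed: V = 86 / 3.6 = 23.8889 m/s
L = 23.8889 * 119 / 53
L = 2842.7778 / 53
L = 53.6 m

53.6


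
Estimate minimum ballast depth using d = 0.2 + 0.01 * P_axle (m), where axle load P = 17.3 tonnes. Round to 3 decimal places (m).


d = 0.2 + 0.01 * 17.3
d = 0.2 + 0.173
d = 0.373 m

0.373


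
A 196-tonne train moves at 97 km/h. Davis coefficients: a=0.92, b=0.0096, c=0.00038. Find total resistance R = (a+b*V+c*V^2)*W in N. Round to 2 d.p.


b*V = 0.0096 * 97 = 0.9312
c*V^2 = 0.00038 * 9409 = 3.57542
R_per_t = 0.92 + 0.9312 + 3.57542 = 5.42662 N/t
R_total = 5.42662 * 196 = 1063.62 N

1063.62


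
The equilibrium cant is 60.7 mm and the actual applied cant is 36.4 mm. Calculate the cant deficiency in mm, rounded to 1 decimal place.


Cant deficiency = equilibrium cant - actual cant
CD = 60.7 - 36.4
CD = 24.3 mm

24.3


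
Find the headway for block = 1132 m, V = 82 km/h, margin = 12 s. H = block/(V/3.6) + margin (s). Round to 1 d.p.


V = 82 / 3.6 = 22.7778 m/s
Block traversal time = 1132 / 22.7778 = 49.6976 s
Headway = 49.6976 + 12
Headway = 61.7 s

61.7


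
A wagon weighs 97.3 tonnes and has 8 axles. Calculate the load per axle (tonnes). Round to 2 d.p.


Load per axle = total weight / number of axles
Load = 97.3 / 8
Load = 12.16 tonnes

12.16
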